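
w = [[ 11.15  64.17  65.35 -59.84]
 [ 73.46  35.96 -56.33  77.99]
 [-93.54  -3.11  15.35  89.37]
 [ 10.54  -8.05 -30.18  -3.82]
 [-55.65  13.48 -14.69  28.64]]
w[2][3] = 89.37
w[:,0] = [11.15, 73.46, -93.54, 10.54, -55.65]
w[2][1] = -3.11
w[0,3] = -59.84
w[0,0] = 11.15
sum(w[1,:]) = 131.07999999999998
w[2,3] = 89.37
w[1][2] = -56.33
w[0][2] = 65.35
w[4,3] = 28.64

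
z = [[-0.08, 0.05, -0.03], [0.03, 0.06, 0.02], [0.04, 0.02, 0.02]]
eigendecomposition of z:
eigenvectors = [[-0.92, 0.19, -0.4], [0.15, 0.87, -0.10], [0.35, 0.44, 0.91]]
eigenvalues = [-0.08, 0.08, 0.0]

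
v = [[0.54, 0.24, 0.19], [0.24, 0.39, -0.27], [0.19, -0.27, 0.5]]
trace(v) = 1.43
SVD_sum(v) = [[0.08, 0.18, -0.15],[0.18, 0.38, -0.31],[-0.15, -0.31, 0.26]] + [[0.46,0.06,0.33], [0.06,0.01,0.04], [0.33,0.04,0.24]] + [[-0.00,0.0,0.0], [0.00,-0.00,-0.0], [0.0,-0.0,-0.0]]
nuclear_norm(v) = 1.44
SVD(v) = [[-0.34, 0.8, -0.49], [-0.73, 0.11, 0.68], [0.60, 0.59, 0.55]] @ diag([0.7222551763449899, 0.7108010409241617, 0.0030562172691512212]) @ [[-0.34,-0.73,0.6], [0.80,0.11,0.59], [0.49,-0.68,-0.55]]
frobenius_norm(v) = 1.01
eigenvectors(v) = [[-0.49, 0.8, -0.34], [0.68, 0.11, -0.73], [0.55, 0.59, 0.60]]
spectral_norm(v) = 0.72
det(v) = -0.00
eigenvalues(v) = [-0.0, 0.71, 0.72]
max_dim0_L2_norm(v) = 0.62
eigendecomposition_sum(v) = [[-0.00,0.0,0.00],[0.0,-0.00,-0.00],[0.00,-0.00,-0.0]] + [[0.46, 0.06, 0.33], [0.06, 0.01, 0.04], [0.33, 0.04, 0.24]] + [[0.08,  0.18,  -0.15],[0.18,  0.38,  -0.31],[-0.15,  -0.31,  0.26]]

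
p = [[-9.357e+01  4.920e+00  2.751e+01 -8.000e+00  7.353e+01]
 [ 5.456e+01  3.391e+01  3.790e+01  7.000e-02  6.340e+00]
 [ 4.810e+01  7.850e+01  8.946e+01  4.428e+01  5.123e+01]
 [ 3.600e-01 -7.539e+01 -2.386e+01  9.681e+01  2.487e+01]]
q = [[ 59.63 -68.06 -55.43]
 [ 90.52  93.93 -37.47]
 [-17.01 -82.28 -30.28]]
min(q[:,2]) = -55.43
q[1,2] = -37.47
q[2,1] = -82.28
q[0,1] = -68.06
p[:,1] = [4.92, 33.91, 78.5, -75.39]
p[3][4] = 24.87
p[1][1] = 33.91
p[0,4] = 73.53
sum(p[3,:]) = 22.790000000000003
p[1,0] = 54.56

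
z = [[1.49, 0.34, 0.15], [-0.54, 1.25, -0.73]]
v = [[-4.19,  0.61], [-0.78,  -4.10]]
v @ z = [[-6.57, -0.66, -1.07], [1.05, -5.39, 2.88]]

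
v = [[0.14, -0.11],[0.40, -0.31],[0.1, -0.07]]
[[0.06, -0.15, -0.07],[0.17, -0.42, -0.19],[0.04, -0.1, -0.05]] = v @ [[0.35, -0.39, -0.84], [-0.09, 0.86, -0.46]]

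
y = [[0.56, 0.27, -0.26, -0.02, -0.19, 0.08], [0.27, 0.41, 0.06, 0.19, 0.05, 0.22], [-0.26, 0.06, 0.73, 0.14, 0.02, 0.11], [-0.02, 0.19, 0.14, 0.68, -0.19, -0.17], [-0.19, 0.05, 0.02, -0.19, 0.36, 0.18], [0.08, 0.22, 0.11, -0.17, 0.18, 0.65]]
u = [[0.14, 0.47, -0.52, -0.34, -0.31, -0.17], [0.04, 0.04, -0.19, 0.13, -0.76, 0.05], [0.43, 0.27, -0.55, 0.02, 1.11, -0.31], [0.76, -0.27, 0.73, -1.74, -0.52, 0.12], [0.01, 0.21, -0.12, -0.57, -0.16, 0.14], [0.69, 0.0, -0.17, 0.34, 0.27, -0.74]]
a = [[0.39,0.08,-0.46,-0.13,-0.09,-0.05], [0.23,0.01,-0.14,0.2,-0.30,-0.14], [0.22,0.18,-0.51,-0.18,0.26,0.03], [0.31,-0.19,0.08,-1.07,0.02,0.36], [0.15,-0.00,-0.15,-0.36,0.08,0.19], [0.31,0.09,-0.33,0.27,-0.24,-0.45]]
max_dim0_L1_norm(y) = 1.41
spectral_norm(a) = 1.36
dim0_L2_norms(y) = [0.7, 0.58, 0.8, 0.76, 0.49, 0.74]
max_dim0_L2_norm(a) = 1.2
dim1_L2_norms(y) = [0.7, 0.58, 0.8, 0.76, 0.49, 0.74]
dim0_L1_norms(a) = [1.61, 0.55, 1.67, 2.21, 0.99, 1.22]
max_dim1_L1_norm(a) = 2.03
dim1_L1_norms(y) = [1.38, 1.2, 1.32, 1.39, 0.99, 1.41]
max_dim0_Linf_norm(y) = 0.73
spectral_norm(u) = 2.26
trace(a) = -1.55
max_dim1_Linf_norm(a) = 1.07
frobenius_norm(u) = 3.07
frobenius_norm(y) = 1.68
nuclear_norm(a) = 3.14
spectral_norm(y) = 0.98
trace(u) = -3.01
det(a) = 0.00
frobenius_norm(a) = 1.80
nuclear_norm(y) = 3.39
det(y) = -0.00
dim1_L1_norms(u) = [1.95, 1.21, 2.69, 4.14, 1.21, 2.21]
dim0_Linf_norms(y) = [0.56, 0.41, 0.73, 0.68, 0.36, 0.65]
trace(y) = 3.39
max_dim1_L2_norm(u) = 2.12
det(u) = -0.00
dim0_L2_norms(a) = [0.68, 0.29, 0.79, 1.2, 0.48, 0.63]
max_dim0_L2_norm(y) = 0.8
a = u @ y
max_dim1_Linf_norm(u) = 1.74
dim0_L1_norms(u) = [2.07, 1.26, 2.28, 3.14, 3.13, 1.53]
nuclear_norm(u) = 5.94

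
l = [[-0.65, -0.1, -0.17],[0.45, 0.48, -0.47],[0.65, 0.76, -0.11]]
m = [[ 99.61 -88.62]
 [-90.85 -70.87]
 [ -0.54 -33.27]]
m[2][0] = -0.54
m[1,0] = -90.85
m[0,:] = [99.61, -88.62]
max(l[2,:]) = 0.757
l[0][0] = -0.652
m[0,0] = 99.61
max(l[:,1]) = 0.757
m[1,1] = -70.87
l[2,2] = -0.106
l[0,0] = -0.652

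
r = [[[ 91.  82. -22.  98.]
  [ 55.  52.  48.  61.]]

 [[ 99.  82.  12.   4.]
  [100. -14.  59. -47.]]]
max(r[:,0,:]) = 99.0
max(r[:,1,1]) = 52.0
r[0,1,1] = 52.0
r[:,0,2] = [-22.0, 12.0]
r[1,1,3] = -47.0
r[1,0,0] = 99.0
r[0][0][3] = 98.0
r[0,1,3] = 61.0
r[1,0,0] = 99.0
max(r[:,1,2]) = 59.0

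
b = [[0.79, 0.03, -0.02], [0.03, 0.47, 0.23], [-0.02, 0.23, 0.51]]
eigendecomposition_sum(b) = [[0.0, -0.01, 0.01], [-0.01, 0.14, -0.13], [0.01, -0.13, 0.12]] + [[0.78,0.08,0.01], [0.08,0.01,0.00], [0.01,0.0,0.0]] + [[0.0,-0.04,-0.04], [-0.04,0.32,0.36], [-0.04,0.36,0.39]]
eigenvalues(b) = [0.26, 0.79, 0.72]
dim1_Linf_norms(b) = [0.79, 0.47, 0.51]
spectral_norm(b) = 0.79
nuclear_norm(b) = 1.77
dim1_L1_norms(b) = [0.84, 0.73, 0.76]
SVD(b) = [[-0.99, 0.08, 0.07], [-0.1, -0.67, -0.74], [-0.01, -0.74, 0.67]] @ diag([0.7928039717488913, 0.7204447561387997, 0.2567512721123093]) @ [[-0.99, -0.10, -0.01], [0.08, -0.67, -0.74], [0.07, -0.74, 0.67]]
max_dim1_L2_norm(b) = 0.79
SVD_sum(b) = [[0.78,0.08,0.01], [0.08,0.01,0.0], [0.01,0.00,0.0]] + [[0.00, -0.04, -0.04], [-0.04, 0.32, 0.36], [-0.04, 0.36, 0.39]] + [[0.0, -0.01, 0.01],  [-0.01, 0.14, -0.13],  [0.01, -0.13, 0.12]]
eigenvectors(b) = [[-0.07,0.99,-0.08],  [0.74,0.10,0.67],  [-0.67,0.01,0.74]]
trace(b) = 1.77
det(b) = 0.15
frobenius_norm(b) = 1.10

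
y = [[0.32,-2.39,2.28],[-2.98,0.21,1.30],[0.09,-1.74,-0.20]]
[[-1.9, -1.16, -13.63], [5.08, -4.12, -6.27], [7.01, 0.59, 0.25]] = y@[[-3.81, 1.0, -0.24], [-3.74, -0.19, 0.47], [-4.22, -0.85, -5.45]]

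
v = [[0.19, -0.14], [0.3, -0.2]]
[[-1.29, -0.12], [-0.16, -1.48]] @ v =[[-0.28, 0.2], [-0.47, 0.32]]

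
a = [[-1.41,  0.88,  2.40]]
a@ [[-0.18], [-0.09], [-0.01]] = [[0.15]]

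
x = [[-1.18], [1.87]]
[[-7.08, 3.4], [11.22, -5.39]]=x @ [[6.00, -2.88]]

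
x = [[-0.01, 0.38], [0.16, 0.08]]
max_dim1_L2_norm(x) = 0.38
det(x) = -0.06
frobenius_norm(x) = 0.42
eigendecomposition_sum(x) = [[-0.13, 0.16], [0.07, -0.09]] + [[0.12, 0.22], [0.09, 0.17]]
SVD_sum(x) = [[0.03, 0.38],  [0.01, 0.09]] + [[-0.04,0.0], [0.15,-0.01]]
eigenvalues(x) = [-0.22, 0.29]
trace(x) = 0.07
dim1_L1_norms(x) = [0.39, 0.24]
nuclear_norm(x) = 0.55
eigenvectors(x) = [[-0.88, -0.79], [0.48, -0.61]]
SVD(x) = [[0.97, 0.23], [0.23, -0.97]] @ diag([0.38915827766957173, 0.15829035005726796]) @ [[0.07,1.00], [-1.0,0.07]]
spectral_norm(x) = 0.39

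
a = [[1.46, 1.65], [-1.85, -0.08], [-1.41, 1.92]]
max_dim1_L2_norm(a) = 2.38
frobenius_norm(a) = 3.74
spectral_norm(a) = 2.75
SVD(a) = [[-0.45, -0.72], [0.66, 0.13], [0.6, -0.68]] @ diag([2.7498865447704426, 2.5289570955021112]) @ [[-0.99, 0.13], [-0.13, -0.99]]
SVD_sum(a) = [[1.22,-0.16], [-1.81,0.24], [-1.63,0.21]] + [[0.24, 1.81], [-0.04, -0.32], [0.22, 1.71]]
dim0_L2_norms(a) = [2.75, 2.53]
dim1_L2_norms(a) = [2.2, 1.85, 2.38]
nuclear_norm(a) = 5.28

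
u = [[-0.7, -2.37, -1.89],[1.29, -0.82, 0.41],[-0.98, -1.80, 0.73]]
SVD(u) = [[-0.88, 0.43, -0.19], [-0.05, -0.50, -0.87], [-0.47, -0.75, 0.46]] @ diag([3.4022746330344016, 1.7467199459356073, 1.5134056798761288]) @ [[0.30, 0.87, 0.38], [-0.12, 0.43, -0.89], [-0.95, 0.22, 0.23]]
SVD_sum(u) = [[-0.89, -2.63, -1.16], [-0.05, -0.15, -0.07], [-0.47, -1.38, -0.61]] + [[-0.09, 0.32, -0.67], [0.1, -0.38, 0.78], [0.15, -0.57, 1.18]] + [[0.28, -0.06, -0.07], [1.24, -0.29, -0.3], [-0.66, 0.15, 0.16]]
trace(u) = -0.79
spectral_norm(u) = 3.40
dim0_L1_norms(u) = [2.97, 4.99, 3.03]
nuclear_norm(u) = 6.66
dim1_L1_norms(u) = [4.96, 2.52, 3.51]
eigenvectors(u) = [[(-0.74+0j),  (-0.74-0j),  -0.53+0.00j], [(0.13+0.53j),  (0.13-0.53j),  -0.14+0.00j], [-0.37+0.11j,  -0.37-0.11j,  0.84+0.00j]]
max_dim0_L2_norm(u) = 3.09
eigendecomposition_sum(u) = [[-0.55+0.69j, -1.27-0.91j, (-0.56+0.29j)], [0.59+0.28j, (-0.43+1.07j), (0.3+0.35j)], [(-0.17+0.43j), -0.77-0.26j, (-0.24+0.23j)]] + [[-0.55-0.69j, -1.27+0.91j, -0.56-0.29j], [(0.59-0.28j), -0.43-1.07j, 0.30-0.35j], [(-0.17-0.43j), (-0.77+0.26j), -0.24-0.23j]] + [[(0.41+0j), (0.16-0j), (-0.76-0j)], [(0.11+0j), 0.04-0.00j, -0.20-0.00j], [(-0.64-0j), -0.26+0.00j, 1.20+0.00j]]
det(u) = 8.99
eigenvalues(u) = [(-1.22+1.99j), (-1.22-1.99j), (1.65+0j)]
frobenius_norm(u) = 4.11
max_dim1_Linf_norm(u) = 2.37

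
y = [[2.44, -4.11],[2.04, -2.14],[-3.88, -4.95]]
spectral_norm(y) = 6.86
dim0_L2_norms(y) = [5.02, 6.78]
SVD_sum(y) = [[-0.75, -3.41], [-0.35, -1.61], [-1.22, -5.54]] + [[3.19,-0.7], [2.39,-0.53], [-2.66,0.59]]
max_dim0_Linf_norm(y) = 4.95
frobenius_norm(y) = 8.43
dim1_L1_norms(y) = [6.55, 4.18, 8.83]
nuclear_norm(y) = 11.77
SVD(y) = [[-0.51, 0.67],[-0.24, 0.5],[-0.83, -0.56]] @ diag([6.858081230082261, 4.910246617186695]) @ [[0.21, 0.98], [0.98, -0.21]]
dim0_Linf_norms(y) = [3.88, 4.95]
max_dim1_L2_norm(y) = 6.29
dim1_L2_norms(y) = [4.78, 2.96, 6.29]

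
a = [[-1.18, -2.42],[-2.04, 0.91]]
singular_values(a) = [2.7, 2.23]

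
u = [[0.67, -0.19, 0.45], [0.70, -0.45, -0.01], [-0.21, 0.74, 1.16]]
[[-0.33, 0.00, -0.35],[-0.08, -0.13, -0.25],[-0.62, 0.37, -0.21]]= u @ [[-0.12, -0.28, -0.48], [-0.0, -0.15, -0.19], [-0.56, 0.36, -0.15]]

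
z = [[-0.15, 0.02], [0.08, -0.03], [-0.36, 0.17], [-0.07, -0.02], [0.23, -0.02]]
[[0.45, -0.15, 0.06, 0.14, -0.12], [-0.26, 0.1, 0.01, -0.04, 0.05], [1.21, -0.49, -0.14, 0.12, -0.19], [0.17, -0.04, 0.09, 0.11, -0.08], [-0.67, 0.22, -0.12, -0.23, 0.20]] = z @ [[-2.82, 0.87, -0.7, -1.14, 0.95], [1.14, -1.03, -2.28, -1.68, 0.92]]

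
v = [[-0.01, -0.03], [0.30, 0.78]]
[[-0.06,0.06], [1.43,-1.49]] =v@[[-0.91, -1.02], [2.18, -1.52]]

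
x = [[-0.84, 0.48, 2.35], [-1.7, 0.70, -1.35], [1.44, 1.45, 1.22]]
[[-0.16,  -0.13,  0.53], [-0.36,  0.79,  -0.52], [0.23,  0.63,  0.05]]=x @ [[0.19, -0.04, 0.01], [-0.04, 0.64, -0.2], [0.01, -0.2, 0.27]]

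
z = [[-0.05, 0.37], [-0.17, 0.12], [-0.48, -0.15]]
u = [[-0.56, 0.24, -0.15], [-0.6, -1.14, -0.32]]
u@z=[[0.06, -0.16], [0.38, -0.31]]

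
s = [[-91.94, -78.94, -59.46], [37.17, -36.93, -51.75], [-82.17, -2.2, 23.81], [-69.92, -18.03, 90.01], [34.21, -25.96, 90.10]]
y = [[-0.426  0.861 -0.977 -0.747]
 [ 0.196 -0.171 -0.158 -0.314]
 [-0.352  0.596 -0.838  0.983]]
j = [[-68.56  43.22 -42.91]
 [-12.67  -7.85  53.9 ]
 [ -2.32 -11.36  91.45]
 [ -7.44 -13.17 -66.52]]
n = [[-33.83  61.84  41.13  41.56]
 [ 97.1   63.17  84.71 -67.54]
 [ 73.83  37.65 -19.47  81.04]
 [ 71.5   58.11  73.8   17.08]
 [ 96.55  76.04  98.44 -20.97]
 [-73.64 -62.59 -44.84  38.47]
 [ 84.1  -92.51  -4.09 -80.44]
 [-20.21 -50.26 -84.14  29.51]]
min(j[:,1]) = -13.17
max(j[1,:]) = 53.9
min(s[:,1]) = -78.94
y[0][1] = 0.861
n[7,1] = -50.26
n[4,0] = 96.55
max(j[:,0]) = -2.32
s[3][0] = -69.92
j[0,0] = -68.56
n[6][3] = -80.44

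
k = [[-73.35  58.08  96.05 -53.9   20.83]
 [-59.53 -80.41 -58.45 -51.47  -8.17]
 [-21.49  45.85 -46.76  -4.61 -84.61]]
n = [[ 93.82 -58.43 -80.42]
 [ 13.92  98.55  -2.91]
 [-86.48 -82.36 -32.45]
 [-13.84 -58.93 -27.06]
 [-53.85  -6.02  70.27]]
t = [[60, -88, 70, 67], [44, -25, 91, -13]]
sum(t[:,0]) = 104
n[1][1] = 98.55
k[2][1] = 45.85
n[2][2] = -32.45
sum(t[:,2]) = 161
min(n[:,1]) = -82.36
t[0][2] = 70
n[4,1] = -6.02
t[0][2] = 70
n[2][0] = -86.48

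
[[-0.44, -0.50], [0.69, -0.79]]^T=[[-0.44, 0.69], [-0.5, -0.79]]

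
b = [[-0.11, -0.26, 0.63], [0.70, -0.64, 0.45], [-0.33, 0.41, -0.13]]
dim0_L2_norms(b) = [0.78, 0.8, 0.79]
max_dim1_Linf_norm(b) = 0.7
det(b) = 0.07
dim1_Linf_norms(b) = [0.63, 0.7, 0.41]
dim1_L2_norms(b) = [0.69, 1.05, 0.54]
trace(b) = -0.88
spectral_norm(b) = 1.24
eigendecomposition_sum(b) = [[-0.06+0.43j, -0.15-0.29j, (0.28-0j)], [0.35+0.32j, -0.35-0.05j, (0.17-0.25j)], [-0.17-0.19j, (0.19+0.05j), -0.10+0.12j]] + [[(-0.06-0.43j), -0.15+0.29j, 0.28+0.00j], [(0.35-0.32j), (-0.35+0.05j), 0.17+0.25j], [(-0.17+0.19j), 0.19-0.05j, (-0.1-0.12j)]] + [[(0.01+0j), 0.04-0.00j, 0.08+0.00j], [0.01+0.00j, (0.06-0j), 0.12+0.00j], [0.01+0.00j, (0.04-0j), 0.08+0.00j]]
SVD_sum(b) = [[0.24, -0.28, 0.23], [0.57, -0.67, 0.55], [-0.28, 0.33, -0.27]] + [[-0.35, 0.03, 0.40], [0.10, -0.01, -0.12], [-0.09, 0.01, 0.11]] + [[-0.01, -0.01, -0.00], [0.03, 0.04, 0.02], [0.05, 0.07, 0.04]]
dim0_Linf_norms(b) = [0.7, 0.64, 0.63]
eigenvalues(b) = [(-0.51+0.51j), (-0.51-0.51j), (0.14+0j)]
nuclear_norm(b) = 1.92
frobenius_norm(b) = 1.37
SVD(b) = [[0.35, -0.93, -0.09], [0.84, 0.27, 0.47], [-0.42, -0.25, 0.88]] @ diag([1.238729288903022, 0.5720935452666943, 0.10420520273958561]) @ [[0.55, -0.64, 0.53], [0.65, -0.06, -0.75], [0.52, 0.76, 0.39]]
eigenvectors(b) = [[-0.36-0.52j, -0.36+0.52j, 0.49+0.00j], [(-0.68+0j), -0.68-0.00j, (0.72+0j)], [(0.37+0.04j), 0.37-0.04j, 0.49+0.00j]]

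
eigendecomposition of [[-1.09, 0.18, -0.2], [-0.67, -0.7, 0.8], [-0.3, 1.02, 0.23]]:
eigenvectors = [[-0.05+0.00j, 0.03+0.59j, (0.03-0.59j)],  [(0.48+0j), -0.65+0.00j, -0.65-0.00j],  [(0.87+0j), 0.42+0.22j, 0.42-0.22j]]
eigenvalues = [(0.81+0j), (-1.19+0.33j), (-1.19-0.33j)]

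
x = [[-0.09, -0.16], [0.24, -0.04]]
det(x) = 0.04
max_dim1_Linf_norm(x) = 0.24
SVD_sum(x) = [[-0.11, -0.01], [0.23, 0.03]] + [[0.02, -0.15], [0.01, -0.07]]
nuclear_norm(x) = 0.42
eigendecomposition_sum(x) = [[-0.05+0.09j, (-0.08-0.03j)],[0.12+0.04j, (-0.02+0.1j)]] + [[-0.05-0.09j, (-0.08+0.03j)],[(0.12-0.04j), -0.02-0.10j]]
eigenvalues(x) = [(-0.06+0.19j), (-0.06-0.19j)]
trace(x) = -0.13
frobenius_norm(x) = 0.30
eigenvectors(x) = [[(0.08-0.63j), 0.08+0.63j], [-0.77+0.00j, (-0.77-0j)]]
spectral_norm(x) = 0.26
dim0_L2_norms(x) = [0.26, 0.16]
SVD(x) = [[-0.42, 0.91], [0.91, 0.42]] @ diag([0.2574673141084139, 0.16312750278784788]) @ [[0.99, 0.12], [0.12, -0.99]]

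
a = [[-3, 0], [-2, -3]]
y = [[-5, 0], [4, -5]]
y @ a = [[15, 0], [-2, 15]]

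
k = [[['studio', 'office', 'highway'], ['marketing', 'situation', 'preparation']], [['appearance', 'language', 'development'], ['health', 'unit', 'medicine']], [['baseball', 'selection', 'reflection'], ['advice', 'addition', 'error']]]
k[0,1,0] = 'marketing'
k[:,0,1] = ['office', 'language', 'selection']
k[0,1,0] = 'marketing'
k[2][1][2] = 'error'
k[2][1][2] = 'error'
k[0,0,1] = 'office'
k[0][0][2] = 'highway'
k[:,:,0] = [['studio', 'marketing'], ['appearance', 'health'], ['baseball', 'advice']]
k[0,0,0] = 'studio'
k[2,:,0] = ['baseball', 'advice']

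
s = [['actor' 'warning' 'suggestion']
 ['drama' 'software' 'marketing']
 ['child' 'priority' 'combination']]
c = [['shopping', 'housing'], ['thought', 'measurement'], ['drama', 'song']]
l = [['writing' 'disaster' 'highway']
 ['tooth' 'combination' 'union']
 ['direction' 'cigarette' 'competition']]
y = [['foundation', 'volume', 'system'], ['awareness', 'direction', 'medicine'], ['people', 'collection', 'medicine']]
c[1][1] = 'measurement'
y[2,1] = 'collection'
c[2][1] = 'song'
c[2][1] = 'song'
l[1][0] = 'tooth'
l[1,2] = 'union'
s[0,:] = ['actor', 'warning', 'suggestion']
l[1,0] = 'tooth'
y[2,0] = 'people'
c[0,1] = 'housing'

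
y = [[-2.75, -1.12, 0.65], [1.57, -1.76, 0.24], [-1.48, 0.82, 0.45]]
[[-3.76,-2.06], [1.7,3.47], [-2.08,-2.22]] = y @ [[1.20, 1.21], [0.01, -0.82], [-0.69, 0.54]]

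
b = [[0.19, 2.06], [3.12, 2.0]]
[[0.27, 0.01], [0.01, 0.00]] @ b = [[0.08,  0.58],[0.0,  0.02]]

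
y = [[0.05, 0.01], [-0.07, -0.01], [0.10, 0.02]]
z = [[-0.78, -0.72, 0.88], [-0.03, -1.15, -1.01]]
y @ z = [[-0.04, -0.05, 0.03], [0.05, 0.06, -0.05], [-0.08, -0.09, 0.07]]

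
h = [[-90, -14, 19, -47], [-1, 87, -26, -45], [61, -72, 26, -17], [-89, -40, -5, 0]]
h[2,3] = -17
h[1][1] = 87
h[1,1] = 87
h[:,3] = [-47, -45, -17, 0]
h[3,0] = -89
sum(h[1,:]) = 15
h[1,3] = -45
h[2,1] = -72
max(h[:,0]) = 61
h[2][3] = -17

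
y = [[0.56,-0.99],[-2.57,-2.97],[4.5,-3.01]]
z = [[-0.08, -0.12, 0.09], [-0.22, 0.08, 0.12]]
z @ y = [[0.67, 0.16], [0.21, -0.38]]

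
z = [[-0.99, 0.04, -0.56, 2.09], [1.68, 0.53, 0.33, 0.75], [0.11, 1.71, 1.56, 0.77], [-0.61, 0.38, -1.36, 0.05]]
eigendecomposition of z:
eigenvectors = [[0.64+0.00j, 0.64-0.00j, (-0.23+0.31j), -0.23-0.31j], [(-0.29-0.5j), (-0.29+0.5j), 0.17+0.42j, 0.17-0.42j], [0.06+0.22j, (0.06-0.22j), 0.71+0.00j, 0.71-0.00j], [0.00+0.45j, 0.00-0.45j, (-0.29+0.23j), (-0.29-0.23j)]]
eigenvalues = [(-1.04+1.26j), (-1.04-1.26j), (1.62+1.32j), (1.62-1.32j)]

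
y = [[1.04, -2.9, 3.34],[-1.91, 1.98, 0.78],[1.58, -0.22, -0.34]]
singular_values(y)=[4.77, 2.83, 0.83]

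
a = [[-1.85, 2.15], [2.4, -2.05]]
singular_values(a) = [4.23, 0.32]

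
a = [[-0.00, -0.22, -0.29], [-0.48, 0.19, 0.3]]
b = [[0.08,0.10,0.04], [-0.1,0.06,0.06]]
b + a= [[0.08, -0.12, -0.25],[-0.58, 0.25, 0.36]]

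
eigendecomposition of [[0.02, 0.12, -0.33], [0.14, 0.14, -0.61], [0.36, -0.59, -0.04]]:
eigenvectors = [[-0.33,-0.8,-0.43],[-0.65,-0.49,-0.77],[-0.68,-0.33,0.47]]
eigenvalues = [-0.43, -0.04, 0.59]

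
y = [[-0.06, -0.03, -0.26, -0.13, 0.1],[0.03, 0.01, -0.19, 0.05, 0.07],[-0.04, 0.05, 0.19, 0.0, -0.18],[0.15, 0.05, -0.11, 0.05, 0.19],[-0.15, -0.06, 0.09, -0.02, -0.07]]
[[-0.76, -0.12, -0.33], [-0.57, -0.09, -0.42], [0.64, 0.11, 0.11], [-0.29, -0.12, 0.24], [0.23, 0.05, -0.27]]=y@[[-0.40, 0.34, 3.53], [1.56, -0.61, -0.9], [3.03, 0.28, 2.27], [-0.25, -0.09, -2.81], [0.19, -0.58, 0.77]]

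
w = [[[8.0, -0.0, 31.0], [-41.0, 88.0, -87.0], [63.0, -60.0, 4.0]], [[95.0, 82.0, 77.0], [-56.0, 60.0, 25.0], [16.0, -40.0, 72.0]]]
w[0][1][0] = -41.0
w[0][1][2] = -87.0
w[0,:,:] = [[8.0, -0.0, 31.0], [-41.0, 88.0, -87.0], [63.0, -60.0, 4.0]]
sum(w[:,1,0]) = -97.0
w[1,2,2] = 72.0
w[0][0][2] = 31.0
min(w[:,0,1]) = -0.0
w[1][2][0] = 16.0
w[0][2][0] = 63.0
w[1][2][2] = 72.0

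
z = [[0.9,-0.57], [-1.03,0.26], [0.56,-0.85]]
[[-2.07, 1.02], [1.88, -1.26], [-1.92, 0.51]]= z @ [[-1.50, 1.29], [1.27, 0.25]]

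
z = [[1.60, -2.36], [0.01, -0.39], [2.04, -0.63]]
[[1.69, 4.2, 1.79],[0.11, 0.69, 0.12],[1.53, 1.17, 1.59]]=z@[[0.67,  0.03,  0.69], [-0.26,  -1.76,  -0.29]]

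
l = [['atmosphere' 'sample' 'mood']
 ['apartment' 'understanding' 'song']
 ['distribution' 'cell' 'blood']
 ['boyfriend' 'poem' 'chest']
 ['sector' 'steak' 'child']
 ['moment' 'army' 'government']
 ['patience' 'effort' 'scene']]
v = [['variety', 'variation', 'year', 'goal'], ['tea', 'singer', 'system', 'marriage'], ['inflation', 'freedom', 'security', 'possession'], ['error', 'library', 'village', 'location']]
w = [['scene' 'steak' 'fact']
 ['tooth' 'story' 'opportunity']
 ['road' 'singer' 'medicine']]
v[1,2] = 'system'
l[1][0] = 'apartment'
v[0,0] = 'variety'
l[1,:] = ['apartment', 'understanding', 'song']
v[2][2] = 'security'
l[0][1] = 'sample'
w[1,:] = ['tooth', 'story', 'opportunity']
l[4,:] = ['sector', 'steak', 'child']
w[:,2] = ['fact', 'opportunity', 'medicine']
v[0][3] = 'goal'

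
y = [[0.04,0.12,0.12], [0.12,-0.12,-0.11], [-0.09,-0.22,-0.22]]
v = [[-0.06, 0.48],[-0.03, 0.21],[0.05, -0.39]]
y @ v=[[0.0,-0.00],[-0.01,0.08],[0.00,-0.0]]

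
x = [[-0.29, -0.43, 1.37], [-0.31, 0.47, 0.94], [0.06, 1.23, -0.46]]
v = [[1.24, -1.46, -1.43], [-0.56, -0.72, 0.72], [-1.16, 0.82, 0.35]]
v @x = [[0.01, -2.98, 0.98],  [0.43, 0.79, -1.78],  [0.10, 1.31, -0.98]]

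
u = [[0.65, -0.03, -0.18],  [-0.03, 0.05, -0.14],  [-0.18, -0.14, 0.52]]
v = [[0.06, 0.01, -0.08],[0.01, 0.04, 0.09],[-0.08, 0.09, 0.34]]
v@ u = [[0.05, 0.01, -0.05],  [-0.01, -0.01, 0.04],  [-0.12, -0.04, 0.18]]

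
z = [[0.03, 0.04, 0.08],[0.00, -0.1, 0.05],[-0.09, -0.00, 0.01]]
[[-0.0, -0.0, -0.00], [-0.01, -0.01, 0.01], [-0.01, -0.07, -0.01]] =z@[[0.14, 0.7, 0.12], [0.04, -0.08, -0.07], [-0.10, -0.28, -0.01]]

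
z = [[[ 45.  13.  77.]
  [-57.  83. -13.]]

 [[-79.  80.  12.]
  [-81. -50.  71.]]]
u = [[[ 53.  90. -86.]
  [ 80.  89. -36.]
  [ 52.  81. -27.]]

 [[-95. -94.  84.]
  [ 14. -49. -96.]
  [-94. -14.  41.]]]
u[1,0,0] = -95.0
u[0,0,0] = 53.0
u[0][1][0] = 80.0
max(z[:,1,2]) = 71.0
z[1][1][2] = 71.0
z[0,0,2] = 77.0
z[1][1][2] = 71.0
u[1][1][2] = -96.0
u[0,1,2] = -36.0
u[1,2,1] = -14.0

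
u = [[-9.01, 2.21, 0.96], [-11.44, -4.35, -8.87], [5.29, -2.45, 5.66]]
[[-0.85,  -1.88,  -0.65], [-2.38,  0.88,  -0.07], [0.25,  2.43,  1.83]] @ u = [[25.73, 7.89, 12.18],[11.01, -8.92, -10.49],[-20.37, -14.50, -10.96]]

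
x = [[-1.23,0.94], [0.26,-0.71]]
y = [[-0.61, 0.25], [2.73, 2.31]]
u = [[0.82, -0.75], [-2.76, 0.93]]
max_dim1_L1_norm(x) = 2.17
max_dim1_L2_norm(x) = 1.55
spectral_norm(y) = 3.59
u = y @ x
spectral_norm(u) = 3.09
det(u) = -1.31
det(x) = 0.63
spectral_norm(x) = 1.68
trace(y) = 1.70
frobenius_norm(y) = 3.64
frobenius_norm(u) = 3.12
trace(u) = 1.75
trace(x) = -1.94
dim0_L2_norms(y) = [2.8, 2.32]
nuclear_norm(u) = 3.51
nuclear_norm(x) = 2.06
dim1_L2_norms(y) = [0.66, 3.58]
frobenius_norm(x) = 1.72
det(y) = -2.09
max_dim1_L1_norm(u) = 3.69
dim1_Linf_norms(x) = [1.23, 0.71]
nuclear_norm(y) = 4.17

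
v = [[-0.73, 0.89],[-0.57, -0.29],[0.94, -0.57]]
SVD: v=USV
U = [[-0.71, 0.4], [-0.17, -0.90], [0.69, 0.19]]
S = [1.59, 0.64]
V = [[0.79, -0.61], [0.61, 0.79]]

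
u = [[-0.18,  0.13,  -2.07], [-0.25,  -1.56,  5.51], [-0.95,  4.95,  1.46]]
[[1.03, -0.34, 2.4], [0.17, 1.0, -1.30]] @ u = [[-2.38, 12.54, -0.50],[0.95, -7.97, 3.26]]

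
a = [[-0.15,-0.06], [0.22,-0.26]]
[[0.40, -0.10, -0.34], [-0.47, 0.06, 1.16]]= a @[[-2.56, 0.57, 3.02], [-0.34, 0.24, -1.92]]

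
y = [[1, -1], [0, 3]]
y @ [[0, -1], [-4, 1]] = [[4, -2], [-12, 3]]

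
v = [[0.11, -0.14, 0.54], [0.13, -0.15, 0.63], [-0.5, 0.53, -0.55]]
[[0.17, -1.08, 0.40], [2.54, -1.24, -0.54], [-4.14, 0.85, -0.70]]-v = [[0.06, -0.94, -0.14], [2.41, -1.09, -1.17], [-3.64, 0.32, -0.15]]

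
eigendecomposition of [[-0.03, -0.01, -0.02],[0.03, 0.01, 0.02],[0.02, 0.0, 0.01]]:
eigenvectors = [[(0.58+0j), 0.58-0.00j, (-0.41+0j)], [-0.58-0.00j, -0.58+0.00j, (-0.41+0j)], [-0.43-0.38j, -0.43+0.38j, (0.82+0j)]]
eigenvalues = [(-0.01+0.01j), (-0.01-0.01j), 0j]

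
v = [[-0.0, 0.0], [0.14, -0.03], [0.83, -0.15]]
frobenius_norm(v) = 0.86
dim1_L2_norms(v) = [0.0, 0.14, 0.84]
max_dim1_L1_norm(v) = 0.98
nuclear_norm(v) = 0.86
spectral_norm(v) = 0.86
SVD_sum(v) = [[-0.00, 0.00],[0.14, -0.03],[0.83, -0.15]] + [[0.0,  0.00],[-0.0,  -0.00],[0.00,  0.00]]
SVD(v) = [[-0.00, 0.00], [0.17, -0.99], [0.99, 0.17]] @ diag([0.8554993967749865, 0.00455874079479424]) @ [[0.98, -0.18], [0.18, 0.98]]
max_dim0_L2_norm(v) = 0.84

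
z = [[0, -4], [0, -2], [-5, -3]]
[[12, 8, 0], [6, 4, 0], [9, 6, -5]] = z @ [[0, 0, 1], [-3, -2, 0]]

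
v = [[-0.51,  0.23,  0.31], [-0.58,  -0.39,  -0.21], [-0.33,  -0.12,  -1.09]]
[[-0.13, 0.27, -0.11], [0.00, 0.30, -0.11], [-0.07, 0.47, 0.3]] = v@[[0.16,-0.59,0.13], [-0.27,0.25,0.27], [0.05,-0.28,-0.34]]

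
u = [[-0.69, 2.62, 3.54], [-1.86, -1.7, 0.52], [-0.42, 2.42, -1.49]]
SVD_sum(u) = [[-0.46, 3.11, 3.07], [0.07, -0.45, -0.45], [-0.08, 0.51, 0.50]] + [[-0.21, -0.50, 0.47],[-0.60, -1.43, 1.36],[0.74, 1.76, -1.67]] + [[-0.02, 0.0, -0.01], [-1.33, 0.19, -0.39], [-1.08, 0.15, -0.32]]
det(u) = -27.17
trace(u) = -3.88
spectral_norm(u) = 4.50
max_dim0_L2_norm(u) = 3.95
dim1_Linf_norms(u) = [3.54, 1.86, 2.42]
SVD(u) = [[0.98, -0.21, -0.01], [-0.14, -0.62, -0.77], [0.16, 0.76, -0.63]] @ diag([4.504085531193782, 3.3483514768204463, 1.8018756659007205]) @ [[-0.11, 0.71, 0.7], [0.29, 0.69, -0.66], [0.95, -0.13, 0.28]]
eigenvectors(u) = [[0.81+0.00j,0.81-0.00j,-0.35+0.00j], [(-0.15+0.41j),(-0.15-0.41j),-0.61+0.00j], [0.21+0.34j,0.21-0.34j,(0.71+0j)]]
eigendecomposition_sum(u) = [[-0.17+1.26j,(1.66-0.14j),(1.34+0.49j)], [-0.62-0.32j,(-0.23+0.88j),(-0.5+0.6j)], [-0.57+0.26j,0.49+0.66j,(0.14+0.69j)]] + [[-0.17-1.26j, (1.66+0.14j), 1.34-0.49j], [(-0.62+0.32j), (-0.23-0.88j), -0.50-0.60j], [-0.57-0.26j, (0.49-0.66j), 0.14-0.69j]] + [[(-0.35-0j), -0.70-0.00j, (0.86-0j)], [-0.62-0.00j, -1.23-0.00j, (1.52-0j)], [(0.73+0j), 1.44+0.00j, -1.77+0.00j]]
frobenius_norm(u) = 5.89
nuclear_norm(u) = 9.65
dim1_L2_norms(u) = [4.46, 2.57, 2.87]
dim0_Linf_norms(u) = [1.86, 2.62, 3.54]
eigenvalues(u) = [(-0.26+2.83j), (-0.26-2.83j), (-3.36+0j)]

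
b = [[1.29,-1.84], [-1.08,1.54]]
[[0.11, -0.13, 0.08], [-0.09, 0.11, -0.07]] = b @ [[0.14, -0.16, 0.09], [0.04, -0.04, 0.02]]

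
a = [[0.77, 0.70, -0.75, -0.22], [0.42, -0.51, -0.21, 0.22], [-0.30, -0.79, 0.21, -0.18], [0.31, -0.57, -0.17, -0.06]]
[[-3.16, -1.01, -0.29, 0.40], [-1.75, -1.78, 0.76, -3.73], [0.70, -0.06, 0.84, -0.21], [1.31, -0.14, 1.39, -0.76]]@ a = [[-2.65,  -1.70,  2.45,  0.50], [-3.48,  1.21,  2.48,  0.08], [0.20,  -0.02,  -0.30,  -0.31], [0.30,  0.32,  -0.53,  -0.52]]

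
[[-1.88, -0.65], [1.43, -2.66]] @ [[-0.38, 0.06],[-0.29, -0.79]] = [[0.90,  0.4], [0.23,  2.19]]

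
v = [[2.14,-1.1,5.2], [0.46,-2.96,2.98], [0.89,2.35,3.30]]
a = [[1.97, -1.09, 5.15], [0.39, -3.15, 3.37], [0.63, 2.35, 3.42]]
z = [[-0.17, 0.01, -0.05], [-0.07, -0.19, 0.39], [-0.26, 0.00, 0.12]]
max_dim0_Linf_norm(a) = 5.15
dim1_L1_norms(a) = [8.21, 6.91, 6.4]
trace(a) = 2.24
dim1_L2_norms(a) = [5.62, 4.63, 4.2]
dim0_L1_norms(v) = [3.49, 6.41, 11.48]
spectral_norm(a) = 7.43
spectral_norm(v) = 7.30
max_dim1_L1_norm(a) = 8.21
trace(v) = 2.48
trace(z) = -0.24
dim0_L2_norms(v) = [2.36, 3.94, 6.84]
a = z + v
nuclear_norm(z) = 0.80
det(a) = -22.74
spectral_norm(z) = 0.47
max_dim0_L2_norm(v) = 6.84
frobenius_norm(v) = 8.24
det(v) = -17.82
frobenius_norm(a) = 8.40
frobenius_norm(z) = 0.55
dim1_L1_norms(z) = [0.23, 0.65, 0.38]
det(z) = 0.01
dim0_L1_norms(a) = [2.99, 6.59, 11.94]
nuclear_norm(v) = 11.72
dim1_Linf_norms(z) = [0.17, 0.39, 0.26]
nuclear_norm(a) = 12.07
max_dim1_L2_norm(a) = 5.62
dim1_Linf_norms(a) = [5.15, 3.37, 3.42]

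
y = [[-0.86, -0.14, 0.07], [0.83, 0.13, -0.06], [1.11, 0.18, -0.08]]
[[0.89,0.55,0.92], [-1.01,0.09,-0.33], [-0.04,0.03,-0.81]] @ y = [[0.71, 0.11, -0.04], [0.58, 0.09, -0.05], [-0.84, -0.14, 0.06]]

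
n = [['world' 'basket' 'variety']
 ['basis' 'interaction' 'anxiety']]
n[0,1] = 'basket'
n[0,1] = 'basket'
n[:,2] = ['variety', 'anxiety']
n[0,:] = ['world', 'basket', 'variety']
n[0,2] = 'variety'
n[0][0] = 'world'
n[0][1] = 'basket'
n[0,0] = 'world'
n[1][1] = 'interaction'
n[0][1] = 'basket'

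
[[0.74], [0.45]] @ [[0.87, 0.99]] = [[0.64, 0.73], [0.39, 0.45]]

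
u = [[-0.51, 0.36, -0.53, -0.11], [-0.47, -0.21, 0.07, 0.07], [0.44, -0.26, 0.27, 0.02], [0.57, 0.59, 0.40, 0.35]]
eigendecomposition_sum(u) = [[(-0.26+0.29j), 0.18+0.10j, -0.27+0.00j, (-0.05-0.01j)], [-0.23-0.28j, -0.12+0.15j, (0.03-0.25j), (0.02-0.05j)], [(0.26-0.13j), -0.10-0.12j, 0.19+0.07j, (0.04+0.02j)], [(0.12+0.21j), (0.1-0.09j), (-0.05+0.17j), (-0.02+0.03j)]] + [[(-0.26-0.29j), (0.18-0.1j), -0.27-0.00j, (-0.05+0.01j)], [-0.23+0.28j, -0.12-0.15j, 0.03+0.25j, (0.02+0.05j)], [0.26+0.13j, (-0.1+0.12j), 0.19-0.07j, 0.04-0.02j], [0.12-0.21j, (0.1+0.09j), -0.05-0.17j, -0.02-0.03j]] + [[0.01-0.00j, (0.01+0j), 0.02-0.00j, 0.00-0.00j],[(-0.03+0j), (-0.01-0j), -0.04+0.00j, -0.00+0.00j],[(-0.05+0j), (-0.02-0j), (-0.06+0j), -0.01+0.00j],[0.07-0.00j, 0.03+0.00j, 0.09-0.00j, 0.01-0.00j]] + [[-0.00+0.00j, (-0-0j), (-0+0j), -0.00+0.00j], [0.03-0.00j, 0.04+0.00j, (0.05-0j), 0.04-0.00j], [(-0.03+0j), -0.04-0.00j, -0.05+0.00j, (-0.05+0j)], [0.26-0.00j, (0.36+0j), (0.41-0j), (0.38-0j)]]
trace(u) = -0.10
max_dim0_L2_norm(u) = 1.0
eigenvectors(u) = [[0.59+0.00j, 0.59-0.00j, (-0.15+0j), (-0.01+0j)], [(-0.07+0.55j), (-0.07-0.55j), (0.33+0j), (0.11+0j)], [-0.42-0.16j, -0.42+0.16j, (0.51+0j), (-0.12+0j)], [(0.12-0.36j), (0.12+0.36j), -0.78+0.00j, 0.99+0.00j]]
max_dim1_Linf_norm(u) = 0.59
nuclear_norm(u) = 2.41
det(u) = -0.01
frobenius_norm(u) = 1.50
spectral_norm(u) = 1.22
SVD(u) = [[-0.55, -0.61, 0.18, 0.54], [-0.29, 0.24, -0.88, 0.28], [0.38, 0.42, 0.24, 0.79], [0.69, -0.62, -0.36, 0.11]] @ diag([1.2164995827863516, 0.7871305393349226, 0.3843500582951581, 0.018146950582833]) @ [[0.8, 0.14, 0.53, 0.24],[0.04, -0.95, 0.26, -0.16],[0.58, -0.06, -0.62, -0.53],[0.15, -0.27, -0.51, 0.80]]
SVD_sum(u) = [[-0.53, -0.09, -0.35, -0.16], [-0.28, -0.05, -0.19, -0.08], [0.37, 0.06, 0.25, 0.11], [0.67, 0.12, 0.44, 0.2]] + [[-0.02, 0.46, -0.13, 0.08], [0.01, -0.18, 0.05, -0.03], [0.01, -0.32, 0.09, -0.05], [-0.02, 0.47, -0.13, 0.08]] + [[0.04, -0.00, -0.04, -0.04],[-0.2, 0.02, 0.21, 0.18],[0.05, -0.01, -0.06, -0.05],[-0.08, 0.01, 0.09, 0.07]] + [[0.0, -0.00, -0.01, 0.01],[0.00, -0.00, -0.0, 0.0],[0.00, -0.0, -0.01, 0.01],[0.00, -0.00, -0.0, 0.0]]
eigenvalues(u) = [(-0.2+0.54j), (-0.2-0.54j), (-0.05+0j), (0.36+0j)]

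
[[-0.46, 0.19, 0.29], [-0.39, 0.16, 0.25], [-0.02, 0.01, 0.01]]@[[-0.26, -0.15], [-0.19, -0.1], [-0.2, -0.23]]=[[0.03, -0.02],[0.02, -0.02],[0.00, -0.0]]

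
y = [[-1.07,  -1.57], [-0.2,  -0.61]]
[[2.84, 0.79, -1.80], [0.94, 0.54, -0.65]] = y @ [[-0.76,1.07,0.23], [-1.29,-1.23,0.99]]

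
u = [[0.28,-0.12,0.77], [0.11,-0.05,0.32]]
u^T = [[0.28, 0.11], [-0.12, -0.05], [0.77, 0.32]]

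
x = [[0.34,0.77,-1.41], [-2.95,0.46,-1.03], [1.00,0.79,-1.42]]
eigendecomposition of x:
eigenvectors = [[0.19-0.36j,(0.19+0.36j),(-0.03+0j)], [0.81+0.00j,0.81-0.00j,0.88+0.00j], [0.06-0.42j,(0.06+0.42j),(0.47+0j)]]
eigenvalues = [(-0.31+1.85j), (-0.31-1.85j), (-0.01+0j)]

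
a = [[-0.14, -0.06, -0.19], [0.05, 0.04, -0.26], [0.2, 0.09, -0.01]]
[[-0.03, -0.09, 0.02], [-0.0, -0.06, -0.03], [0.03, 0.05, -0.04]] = a @ [[0.29,0.24,-0.15], [-0.26,0.07,-0.13], [0.02,0.28,0.07]]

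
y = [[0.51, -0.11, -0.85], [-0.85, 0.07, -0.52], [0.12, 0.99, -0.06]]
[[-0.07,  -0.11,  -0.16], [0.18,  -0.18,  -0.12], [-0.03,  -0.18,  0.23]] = y@[[-0.19,0.07,0.05], [-0.01,-0.18,0.24], [-0.03,0.2,0.19]]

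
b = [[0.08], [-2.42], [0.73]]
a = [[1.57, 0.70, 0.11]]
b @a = [[0.13, 0.06, 0.01], [-3.80, -1.69, -0.27], [1.15, 0.51, 0.08]]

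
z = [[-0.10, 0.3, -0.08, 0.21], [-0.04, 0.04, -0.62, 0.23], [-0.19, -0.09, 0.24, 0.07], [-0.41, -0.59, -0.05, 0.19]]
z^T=[[-0.1,-0.04,-0.19,-0.41], [0.30,0.04,-0.09,-0.59], [-0.08,-0.62,0.24,-0.05], [0.21,0.23,0.07,0.19]]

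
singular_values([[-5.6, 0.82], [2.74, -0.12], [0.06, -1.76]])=[6.29, 1.75]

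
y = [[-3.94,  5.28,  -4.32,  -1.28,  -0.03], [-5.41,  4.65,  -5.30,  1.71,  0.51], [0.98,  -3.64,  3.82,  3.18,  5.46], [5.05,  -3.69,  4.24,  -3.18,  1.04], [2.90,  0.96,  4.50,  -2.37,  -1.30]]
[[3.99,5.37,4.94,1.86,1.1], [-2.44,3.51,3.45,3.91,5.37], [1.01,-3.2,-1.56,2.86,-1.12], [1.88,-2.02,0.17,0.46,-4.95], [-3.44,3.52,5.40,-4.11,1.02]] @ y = [[-27.35,22.25,-13.99,11.26,30.1], [29.32,-18.39,45.86,-5.06,17.79], [23.00,-15.5,13.72,-18.17,-5.75], [-8.34,-6.53,-17.09,4.95,6.76], [-18.00,-5.31,4.00,38.25,25.78]]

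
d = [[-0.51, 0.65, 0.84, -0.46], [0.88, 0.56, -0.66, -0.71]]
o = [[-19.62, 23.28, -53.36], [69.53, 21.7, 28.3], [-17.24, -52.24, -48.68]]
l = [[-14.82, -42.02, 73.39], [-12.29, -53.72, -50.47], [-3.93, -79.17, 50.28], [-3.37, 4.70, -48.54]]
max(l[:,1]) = 4.7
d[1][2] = -0.664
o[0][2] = -53.36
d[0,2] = 0.84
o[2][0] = -17.24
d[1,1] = 0.565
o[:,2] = [-53.36, 28.3, -48.68]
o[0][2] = -53.36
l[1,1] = -53.72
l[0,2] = 73.39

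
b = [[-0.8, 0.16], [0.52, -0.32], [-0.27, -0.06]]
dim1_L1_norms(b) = [0.96, 0.84, 0.33]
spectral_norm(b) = 1.03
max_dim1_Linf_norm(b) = 0.8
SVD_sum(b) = [[-0.78, 0.23], [0.57, -0.17], [-0.23, 0.07]] + [[-0.02, -0.07], [-0.05, -0.15], [-0.04, -0.13]]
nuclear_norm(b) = 1.25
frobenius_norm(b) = 1.06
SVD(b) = [[-0.79, -0.34], [0.57, -0.72], [-0.23, -0.61]] @ diag([1.0325300589725623, 0.22086574500840378]) @ [[0.96, -0.29], [0.29, 0.96]]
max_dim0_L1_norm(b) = 1.59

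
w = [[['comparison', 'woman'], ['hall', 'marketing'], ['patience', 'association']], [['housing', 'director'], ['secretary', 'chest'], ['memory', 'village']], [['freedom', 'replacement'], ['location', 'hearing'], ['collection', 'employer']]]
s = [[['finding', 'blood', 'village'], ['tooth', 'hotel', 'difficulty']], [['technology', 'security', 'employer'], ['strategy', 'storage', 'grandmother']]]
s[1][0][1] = 'security'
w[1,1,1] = 'chest'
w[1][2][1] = 'village'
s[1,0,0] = 'technology'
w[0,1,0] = 'hall'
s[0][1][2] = 'difficulty'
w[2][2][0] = 'collection'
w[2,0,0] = 'freedom'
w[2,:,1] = ['replacement', 'hearing', 'employer']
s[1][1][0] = 'strategy'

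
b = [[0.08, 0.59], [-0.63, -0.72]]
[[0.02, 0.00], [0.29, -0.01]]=b@[[-0.58,0.02], [0.11,-0.00]]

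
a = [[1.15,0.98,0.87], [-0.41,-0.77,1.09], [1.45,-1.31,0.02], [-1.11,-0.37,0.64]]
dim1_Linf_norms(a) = [1.15, 1.09, 1.45, 1.11]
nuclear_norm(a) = 5.57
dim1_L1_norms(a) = [3.0, 2.27, 2.78, 2.12]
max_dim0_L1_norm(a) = 4.12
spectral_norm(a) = 2.20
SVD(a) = [[-0.49, -0.42, -0.74], [0.20, 0.54, -0.57], [-0.67, 0.68, 0.13], [0.51, 0.28, -0.32]] @ diag([2.198312963097741, 1.8607490331623813, 1.5137810779177068]) @ [[-1.00,0.02,0.05], [-0.01,-0.98,0.22], [-0.05,-0.22,-0.97]]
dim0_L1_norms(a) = [4.12, 3.43, 2.62]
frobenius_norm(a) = 3.25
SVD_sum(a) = [[1.08, -0.03, -0.05], [-0.44, 0.01, 0.02], [1.48, -0.03, -0.07], [-1.13, 0.03, 0.06]] + [[0.01, 0.76, -0.17], [-0.01, -0.97, 0.22], [-0.02, -1.23, 0.28], [-0.01, -0.50, 0.11]] + [[0.06,0.25,1.1], [0.05,0.19,0.85], [-0.01,-0.04,-0.19], [0.03,0.11,0.47]]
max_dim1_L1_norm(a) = 3.0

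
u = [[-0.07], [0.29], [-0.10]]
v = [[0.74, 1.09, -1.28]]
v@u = [[0.39]]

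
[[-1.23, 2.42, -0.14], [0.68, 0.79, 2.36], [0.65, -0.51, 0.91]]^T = [[-1.23, 0.68, 0.65], [2.42, 0.79, -0.51], [-0.14, 2.36, 0.91]]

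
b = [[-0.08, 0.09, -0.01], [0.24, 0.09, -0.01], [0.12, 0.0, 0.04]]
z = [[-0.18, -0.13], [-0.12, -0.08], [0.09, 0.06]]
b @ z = [[0.00, 0.00], [-0.05, -0.04], [-0.02, -0.01]]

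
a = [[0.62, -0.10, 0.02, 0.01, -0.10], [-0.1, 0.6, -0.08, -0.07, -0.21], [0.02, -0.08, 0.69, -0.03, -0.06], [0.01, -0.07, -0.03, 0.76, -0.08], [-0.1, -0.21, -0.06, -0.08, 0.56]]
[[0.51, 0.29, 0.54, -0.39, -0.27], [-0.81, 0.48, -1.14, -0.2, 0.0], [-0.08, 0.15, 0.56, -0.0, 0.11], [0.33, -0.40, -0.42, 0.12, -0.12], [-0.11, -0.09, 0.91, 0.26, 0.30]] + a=[[1.13, 0.19, 0.56, -0.38, -0.37], [-0.91, 1.08, -1.22, -0.27, -0.21], [-0.06, 0.07, 1.25, -0.03, 0.05], [0.34, -0.47, -0.45, 0.88, -0.2], [-0.21, -0.30, 0.85, 0.18, 0.86]]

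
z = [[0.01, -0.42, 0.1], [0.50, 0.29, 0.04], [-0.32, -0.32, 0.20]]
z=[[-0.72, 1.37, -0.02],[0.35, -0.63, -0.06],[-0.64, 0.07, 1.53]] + [[0.73, -1.79, 0.12], [0.15, 0.92, 0.1], [0.32, -0.39, -1.33]]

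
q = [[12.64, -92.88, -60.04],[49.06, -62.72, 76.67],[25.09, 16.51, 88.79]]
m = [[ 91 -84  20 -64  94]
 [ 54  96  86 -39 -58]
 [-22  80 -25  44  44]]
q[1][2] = 76.67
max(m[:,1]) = 96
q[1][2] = 76.67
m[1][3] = -39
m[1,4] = -58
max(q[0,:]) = 12.64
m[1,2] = 86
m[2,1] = 80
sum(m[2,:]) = 121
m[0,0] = 91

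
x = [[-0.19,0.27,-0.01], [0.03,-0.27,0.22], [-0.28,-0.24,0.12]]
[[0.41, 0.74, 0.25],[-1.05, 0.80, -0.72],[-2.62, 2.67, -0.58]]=x @ [[5.27, -6.89, 0.30], [5.25, -2.05, 1.08], [0.93, 2.04, -2.01]]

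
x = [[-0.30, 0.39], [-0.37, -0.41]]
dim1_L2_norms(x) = [0.49, 0.55]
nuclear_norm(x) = 1.04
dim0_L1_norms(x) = [0.67, 0.8]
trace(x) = -0.71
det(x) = 0.27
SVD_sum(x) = [[0.09, 0.26], [-0.16, -0.48]] + [[-0.39, 0.13], [-0.21, 0.07]]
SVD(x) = [[-0.48, 0.88],[0.88, 0.48]] @ diag([0.5759257373434362, 0.46412233846844664]) @ [[-0.31, -0.95], [-0.95, 0.31]]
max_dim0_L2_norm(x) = 0.57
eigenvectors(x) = [[0.72+0.00j, 0.72-0.00j], [(-0.1+0.69j), (-0.1-0.69j)]]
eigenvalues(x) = [(-0.36+0.38j), (-0.36-0.38j)]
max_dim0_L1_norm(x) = 0.8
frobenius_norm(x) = 0.74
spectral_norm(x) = 0.58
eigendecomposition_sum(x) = [[(-0.15+0.21j), 0.20+0.18j],[-0.19-0.17j, (-0.2+0.16j)]] + [[-0.15-0.21j, 0.20-0.18j], [(-0.18+0.17j), -0.20-0.16j]]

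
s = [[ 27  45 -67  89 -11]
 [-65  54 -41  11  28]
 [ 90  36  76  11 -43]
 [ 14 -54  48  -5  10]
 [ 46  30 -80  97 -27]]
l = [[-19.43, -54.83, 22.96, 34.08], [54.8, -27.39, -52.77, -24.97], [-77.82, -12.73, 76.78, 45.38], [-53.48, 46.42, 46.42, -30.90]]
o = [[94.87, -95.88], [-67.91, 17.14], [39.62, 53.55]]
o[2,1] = 53.55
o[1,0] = -67.91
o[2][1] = 53.55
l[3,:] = [-53.48, 46.42, 46.42, -30.9]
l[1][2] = -52.77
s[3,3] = -5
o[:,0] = [94.87, -67.91, 39.62]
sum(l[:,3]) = 23.590000000000003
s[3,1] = -54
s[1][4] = 28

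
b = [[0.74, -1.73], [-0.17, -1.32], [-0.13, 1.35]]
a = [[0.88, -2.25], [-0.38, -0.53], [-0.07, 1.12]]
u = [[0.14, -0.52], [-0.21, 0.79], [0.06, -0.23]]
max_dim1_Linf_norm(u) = 0.79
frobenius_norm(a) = 2.74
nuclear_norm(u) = 1.01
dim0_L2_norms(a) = [0.96, 2.57]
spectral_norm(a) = 2.67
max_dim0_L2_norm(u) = 0.97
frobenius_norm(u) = 1.01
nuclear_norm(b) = 3.20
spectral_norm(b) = 2.61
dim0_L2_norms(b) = [0.77, 2.56]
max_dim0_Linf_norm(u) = 0.79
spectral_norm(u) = 1.01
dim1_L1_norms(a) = [3.13, 0.91, 1.19]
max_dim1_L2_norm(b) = 1.88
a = u + b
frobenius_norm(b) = 2.67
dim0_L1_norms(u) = [0.41, 1.54]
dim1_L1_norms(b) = [2.47, 1.49, 1.48]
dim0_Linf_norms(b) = [0.74, 1.73]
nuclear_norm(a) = 3.28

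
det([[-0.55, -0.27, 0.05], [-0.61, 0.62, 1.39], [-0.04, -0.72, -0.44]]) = -0.290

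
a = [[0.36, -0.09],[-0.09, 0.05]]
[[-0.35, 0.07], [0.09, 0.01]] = a@[[-0.91, 0.47], [0.20, 1.1]]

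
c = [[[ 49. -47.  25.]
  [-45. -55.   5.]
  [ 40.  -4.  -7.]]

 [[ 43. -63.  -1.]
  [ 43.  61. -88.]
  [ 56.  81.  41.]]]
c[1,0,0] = 43.0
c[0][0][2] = 25.0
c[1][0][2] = -1.0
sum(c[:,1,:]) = -79.0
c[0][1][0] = -45.0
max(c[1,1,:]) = 61.0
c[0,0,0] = 49.0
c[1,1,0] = 43.0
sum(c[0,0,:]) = 27.0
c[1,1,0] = 43.0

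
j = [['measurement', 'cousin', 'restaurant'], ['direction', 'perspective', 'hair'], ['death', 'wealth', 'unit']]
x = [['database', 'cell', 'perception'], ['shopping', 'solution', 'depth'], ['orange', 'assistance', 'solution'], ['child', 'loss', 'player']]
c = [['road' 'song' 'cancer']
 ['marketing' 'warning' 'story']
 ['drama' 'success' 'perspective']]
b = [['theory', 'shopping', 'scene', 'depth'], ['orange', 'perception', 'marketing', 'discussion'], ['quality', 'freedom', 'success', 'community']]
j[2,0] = 'death'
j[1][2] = 'hair'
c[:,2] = ['cancer', 'story', 'perspective']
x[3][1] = 'loss'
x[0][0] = 'database'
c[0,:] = ['road', 'song', 'cancer']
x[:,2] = ['perception', 'depth', 'solution', 'player']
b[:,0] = ['theory', 'orange', 'quality']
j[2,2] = 'unit'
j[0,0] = 'measurement'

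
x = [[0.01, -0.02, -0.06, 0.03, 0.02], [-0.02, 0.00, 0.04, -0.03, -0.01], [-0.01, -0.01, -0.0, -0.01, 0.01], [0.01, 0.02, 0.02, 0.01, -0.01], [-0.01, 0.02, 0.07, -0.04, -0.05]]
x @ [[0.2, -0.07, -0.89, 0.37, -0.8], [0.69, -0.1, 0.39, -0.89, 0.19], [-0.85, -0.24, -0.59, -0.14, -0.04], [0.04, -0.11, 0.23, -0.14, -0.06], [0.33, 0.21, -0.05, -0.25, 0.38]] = [[0.05, 0.02, 0.02, 0.02, -0.00], [-0.04, -0.01, -0.01, -0.01, 0.01], [-0.01, 0.00, 0.0, 0.0, 0.01], [-0.00, -0.01, -0.01, -0.02, -0.01], [-0.07, -0.02, -0.03, -0.01, -0.01]]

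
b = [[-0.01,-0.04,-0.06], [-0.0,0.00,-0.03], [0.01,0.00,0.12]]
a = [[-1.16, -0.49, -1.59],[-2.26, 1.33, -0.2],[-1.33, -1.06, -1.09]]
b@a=[[0.18, 0.02, 0.09], [0.04, 0.03, 0.03], [-0.17, -0.13, -0.15]]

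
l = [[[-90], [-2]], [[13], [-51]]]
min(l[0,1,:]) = -2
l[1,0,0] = 13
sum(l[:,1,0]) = -53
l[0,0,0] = -90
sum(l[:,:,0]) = -130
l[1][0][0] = 13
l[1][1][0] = -51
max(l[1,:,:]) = 13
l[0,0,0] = -90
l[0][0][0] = -90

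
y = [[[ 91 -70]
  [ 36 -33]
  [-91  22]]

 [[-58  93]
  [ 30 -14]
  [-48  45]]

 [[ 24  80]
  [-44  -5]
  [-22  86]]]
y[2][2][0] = -22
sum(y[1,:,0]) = -76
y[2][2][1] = 86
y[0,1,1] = -33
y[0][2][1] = 22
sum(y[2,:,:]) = 119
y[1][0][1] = 93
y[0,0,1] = -70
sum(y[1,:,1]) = 124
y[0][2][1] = 22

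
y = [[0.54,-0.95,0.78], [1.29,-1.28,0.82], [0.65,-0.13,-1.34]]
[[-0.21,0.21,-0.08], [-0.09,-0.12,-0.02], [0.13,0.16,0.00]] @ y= [[0.11, -0.06, 0.12], [-0.22, 0.24, -0.14], [0.28, -0.33, 0.23]]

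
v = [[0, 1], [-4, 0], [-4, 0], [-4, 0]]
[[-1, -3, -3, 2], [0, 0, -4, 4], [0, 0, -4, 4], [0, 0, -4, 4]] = v@[[0, 0, 1, -1], [-1, -3, -3, 2]]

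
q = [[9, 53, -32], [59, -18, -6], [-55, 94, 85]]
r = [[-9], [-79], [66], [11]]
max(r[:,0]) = 66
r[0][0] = -9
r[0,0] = -9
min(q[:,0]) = -55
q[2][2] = 85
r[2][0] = 66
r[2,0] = 66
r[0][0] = -9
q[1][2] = -6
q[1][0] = 59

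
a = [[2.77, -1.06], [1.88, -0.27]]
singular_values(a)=[3.5, 0.36]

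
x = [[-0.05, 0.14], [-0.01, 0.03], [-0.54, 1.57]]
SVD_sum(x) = [[-0.05, 0.14], [-0.01, 0.03], [-0.54, 1.57]] + [[-0.00, -0.00], [0.0, 0.00], [0.0, 0.0]]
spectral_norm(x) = 1.67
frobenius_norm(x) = 1.67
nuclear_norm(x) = 1.67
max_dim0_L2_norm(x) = 1.58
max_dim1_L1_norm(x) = 2.11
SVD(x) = [[-0.09, 0.98], [-0.02, -0.17], [-1.0, -0.08]] @ diag([1.6672123082687054, 0.001766113624679883]) @ [[0.33, -0.95], [-0.95, -0.33]]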